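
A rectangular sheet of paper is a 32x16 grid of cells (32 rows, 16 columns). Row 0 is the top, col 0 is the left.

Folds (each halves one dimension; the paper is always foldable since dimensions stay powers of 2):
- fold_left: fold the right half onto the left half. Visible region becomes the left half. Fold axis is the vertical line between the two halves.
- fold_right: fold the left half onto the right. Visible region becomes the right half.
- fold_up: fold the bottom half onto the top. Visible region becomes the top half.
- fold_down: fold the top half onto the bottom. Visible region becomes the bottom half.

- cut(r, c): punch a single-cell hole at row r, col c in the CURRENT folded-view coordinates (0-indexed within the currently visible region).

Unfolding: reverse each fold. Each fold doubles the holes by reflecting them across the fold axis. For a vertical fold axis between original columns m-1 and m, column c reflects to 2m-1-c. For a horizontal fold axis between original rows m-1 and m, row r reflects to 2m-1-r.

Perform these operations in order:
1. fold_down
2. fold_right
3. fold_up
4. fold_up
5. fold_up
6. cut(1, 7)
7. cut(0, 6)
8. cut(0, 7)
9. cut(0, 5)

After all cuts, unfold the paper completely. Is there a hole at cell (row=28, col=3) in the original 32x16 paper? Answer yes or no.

Answer: no

Derivation:
Op 1 fold_down: fold axis h@16; visible region now rows[16,32) x cols[0,16) = 16x16
Op 2 fold_right: fold axis v@8; visible region now rows[16,32) x cols[8,16) = 16x8
Op 3 fold_up: fold axis h@24; visible region now rows[16,24) x cols[8,16) = 8x8
Op 4 fold_up: fold axis h@20; visible region now rows[16,20) x cols[8,16) = 4x8
Op 5 fold_up: fold axis h@18; visible region now rows[16,18) x cols[8,16) = 2x8
Op 6 cut(1, 7): punch at orig (17,15); cuts so far [(17, 15)]; region rows[16,18) x cols[8,16) = 2x8
Op 7 cut(0, 6): punch at orig (16,14); cuts so far [(16, 14), (17, 15)]; region rows[16,18) x cols[8,16) = 2x8
Op 8 cut(0, 7): punch at orig (16,15); cuts so far [(16, 14), (16, 15), (17, 15)]; region rows[16,18) x cols[8,16) = 2x8
Op 9 cut(0, 5): punch at orig (16,13); cuts so far [(16, 13), (16, 14), (16, 15), (17, 15)]; region rows[16,18) x cols[8,16) = 2x8
Unfold 1 (reflect across h@18): 8 holes -> [(16, 13), (16, 14), (16, 15), (17, 15), (18, 15), (19, 13), (19, 14), (19, 15)]
Unfold 2 (reflect across h@20): 16 holes -> [(16, 13), (16, 14), (16, 15), (17, 15), (18, 15), (19, 13), (19, 14), (19, 15), (20, 13), (20, 14), (20, 15), (21, 15), (22, 15), (23, 13), (23, 14), (23, 15)]
Unfold 3 (reflect across h@24): 32 holes -> [(16, 13), (16, 14), (16, 15), (17, 15), (18, 15), (19, 13), (19, 14), (19, 15), (20, 13), (20, 14), (20, 15), (21, 15), (22, 15), (23, 13), (23, 14), (23, 15), (24, 13), (24, 14), (24, 15), (25, 15), (26, 15), (27, 13), (27, 14), (27, 15), (28, 13), (28, 14), (28, 15), (29, 15), (30, 15), (31, 13), (31, 14), (31, 15)]
Unfold 4 (reflect across v@8): 64 holes -> [(16, 0), (16, 1), (16, 2), (16, 13), (16, 14), (16, 15), (17, 0), (17, 15), (18, 0), (18, 15), (19, 0), (19, 1), (19, 2), (19, 13), (19, 14), (19, 15), (20, 0), (20, 1), (20, 2), (20, 13), (20, 14), (20, 15), (21, 0), (21, 15), (22, 0), (22, 15), (23, 0), (23, 1), (23, 2), (23, 13), (23, 14), (23, 15), (24, 0), (24, 1), (24, 2), (24, 13), (24, 14), (24, 15), (25, 0), (25, 15), (26, 0), (26, 15), (27, 0), (27, 1), (27, 2), (27, 13), (27, 14), (27, 15), (28, 0), (28, 1), (28, 2), (28, 13), (28, 14), (28, 15), (29, 0), (29, 15), (30, 0), (30, 15), (31, 0), (31, 1), (31, 2), (31, 13), (31, 14), (31, 15)]
Unfold 5 (reflect across h@16): 128 holes -> [(0, 0), (0, 1), (0, 2), (0, 13), (0, 14), (0, 15), (1, 0), (1, 15), (2, 0), (2, 15), (3, 0), (3, 1), (3, 2), (3, 13), (3, 14), (3, 15), (4, 0), (4, 1), (4, 2), (4, 13), (4, 14), (4, 15), (5, 0), (5, 15), (6, 0), (6, 15), (7, 0), (7, 1), (7, 2), (7, 13), (7, 14), (7, 15), (8, 0), (8, 1), (8, 2), (8, 13), (8, 14), (8, 15), (9, 0), (9, 15), (10, 0), (10, 15), (11, 0), (11, 1), (11, 2), (11, 13), (11, 14), (11, 15), (12, 0), (12, 1), (12, 2), (12, 13), (12, 14), (12, 15), (13, 0), (13, 15), (14, 0), (14, 15), (15, 0), (15, 1), (15, 2), (15, 13), (15, 14), (15, 15), (16, 0), (16, 1), (16, 2), (16, 13), (16, 14), (16, 15), (17, 0), (17, 15), (18, 0), (18, 15), (19, 0), (19, 1), (19, 2), (19, 13), (19, 14), (19, 15), (20, 0), (20, 1), (20, 2), (20, 13), (20, 14), (20, 15), (21, 0), (21, 15), (22, 0), (22, 15), (23, 0), (23, 1), (23, 2), (23, 13), (23, 14), (23, 15), (24, 0), (24, 1), (24, 2), (24, 13), (24, 14), (24, 15), (25, 0), (25, 15), (26, 0), (26, 15), (27, 0), (27, 1), (27, 2), (27, 13), (27, 14), (27, 15), (28, 0), (28, 1), (28, 2), (28, 13), (28, 14), (28, 15), (29, 0), (29, 15), (30, 0), (30, 15), (31, 0), (31, 1), (31, 2), (31, 13), (31, 14), (31, 15)]
Holes: [(0, 0), (0, 1), (0, 2), (0, 13), (0, 14), (0, 15), (1, 0), (1, 15), (2, 0), (2, 15), (3, 0), (3, 1), (3, 2), (3, 13), (3, 14), (3, 15), (4, 0), (4, 1), (4, 2), (4, 13), (4, 14), (4, 15), (5, 0), (5, 15), (6, 0), (6, 15), (7, 0), (7, 1), (7, 2), (7, 13), (7, 14), (7, 15), (8, 0), (8, 1), (8, 2), (8, 13), (8, 14), (8, 15), (9, 0), (9, 15), (10, 0), (10, 15), (11, 0), (11, 1), (11, 2), (11, 13), (11, 14), (11, 15), (12, 0), (12, 1), (12, 2), (12, 13), (12, 14), (12, 15), (13, 0), (13, 15), (14, 0), (14, 15), (15, 0), (15, 1), (15, 2), (15, 13), (15, 14), (15, 15), (16, 0), (16, 1), (16, 2), (16, 13), (16, 14), (16, 15), (17, 0), (17, 15), (18, 0), (18, 15), (19, 0), (19, 1), (19, 2), (19, 13), (19, 14), (19, 15), (20, 0), (20, 1), (20, 2), (20, 13), (20, 14), (20, 15), (21, 0), (21, 15), (22, 0), (22, 15), (23, 0), (23, 1), (23, 2), (23, 13), (23, 14), (23, 15), (24, 0), (24, 1), (24, 2), (24, 13), (24, 14), (24, 15), (25, 0), (25, 15), (26, 0), (26, 15), (27, 0), (27, 1), (27, 2), (27, 13), (27, 14), (27, 15), (28, 0), (28, 1), (28, 2), (28, 13), (28, 14), (28, 15), (29, 0), (29, 15), (30, 0), (30, 15), (31, 0), (31, 1), (31, 2), (31, 13), (31, 14), (31, 15)]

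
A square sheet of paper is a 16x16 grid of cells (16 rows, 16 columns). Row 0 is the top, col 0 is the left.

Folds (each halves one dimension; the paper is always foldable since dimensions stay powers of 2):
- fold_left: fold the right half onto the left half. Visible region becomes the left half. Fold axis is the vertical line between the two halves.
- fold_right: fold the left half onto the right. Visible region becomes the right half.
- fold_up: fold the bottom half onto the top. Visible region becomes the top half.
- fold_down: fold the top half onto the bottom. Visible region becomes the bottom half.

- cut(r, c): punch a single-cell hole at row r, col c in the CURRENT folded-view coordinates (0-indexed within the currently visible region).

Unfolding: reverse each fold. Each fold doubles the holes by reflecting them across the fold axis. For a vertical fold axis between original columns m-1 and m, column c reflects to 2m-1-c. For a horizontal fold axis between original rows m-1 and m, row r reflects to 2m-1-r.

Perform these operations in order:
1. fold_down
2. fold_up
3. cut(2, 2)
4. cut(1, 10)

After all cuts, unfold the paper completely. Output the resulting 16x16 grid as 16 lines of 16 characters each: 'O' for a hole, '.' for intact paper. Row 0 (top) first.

Answer: ................
..........O.....
..O.............
................
................
..O.............
..........O.....
................
................
..........O.....
..O.............
................
................
..O.............
..........O.....
................

Derivation:
Op 1 fold_down: fold axis h@8; visible region now rows[8,16) x cols[0,16) = 8x16
Op 2 fold_up: fold axis h@12; visible region now rows[8,12) x cols[0,16) = 4x16
Op 3 cut(2, 2): punch at orig (10,2); cuts so far [(10, 2)]; region rows[8,12) x cols[0,16) = 4x16
Op 4 cut(1, 10): punch at orig (9,10); cuts so far [(9, 10), (10, 2)]; region rows[8,12) x cols[0,16) = 4x16
Unfold 1 (reflect across h@12): 4 holes -> [(9, 10), (10, 2), (13, 2), (14, 10)]
Unfold 2 (reflect across h@8): 8 holes -> [(1, 10), (2, 2), (5, 2), (6, 10), (9, 10), (10, 2), (13, 2), (14, 10)]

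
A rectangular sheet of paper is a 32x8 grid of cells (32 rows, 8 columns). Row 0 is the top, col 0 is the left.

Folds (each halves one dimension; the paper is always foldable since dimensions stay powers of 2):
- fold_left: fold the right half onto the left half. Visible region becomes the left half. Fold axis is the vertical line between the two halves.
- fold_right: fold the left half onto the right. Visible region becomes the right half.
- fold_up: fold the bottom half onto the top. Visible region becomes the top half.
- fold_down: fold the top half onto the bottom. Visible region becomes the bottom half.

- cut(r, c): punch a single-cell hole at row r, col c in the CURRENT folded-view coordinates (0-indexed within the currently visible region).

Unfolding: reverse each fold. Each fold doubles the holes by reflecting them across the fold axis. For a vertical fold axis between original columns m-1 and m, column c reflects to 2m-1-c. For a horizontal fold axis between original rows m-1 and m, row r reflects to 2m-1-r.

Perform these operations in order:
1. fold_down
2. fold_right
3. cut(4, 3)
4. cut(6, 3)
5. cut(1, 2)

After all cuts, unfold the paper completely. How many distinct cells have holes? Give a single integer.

Answer: 12

Derivation:
Op 1 fold_down: fold axis h@16; visible region now rows[16,32) x cols[0,8) = 16x8
Op 2 fold_right: fold axis v@4; visible region now rows[16,32) x cols[4,8) = 16x4
Op 3 cut(4, 3): punch at orig (20,7); cuts so far [(20, 7)]; region rows[16,32) x cols[4,8) = 16x4
Op 4 cut(6, 3): punch at orig (22,7); cuts so far [(20, 7), (22, 7)]; region rows[16,32) x cols[4,8) = 16x4
Op 5 cut(1, 2): punch at orig (17,6); cuts so far [(17, 6), (20, 7), (22, 7)]; region rows[16,32) x cols[4,8) = 16x4
Unfold 1 (reflect across v@4): 6 holes -> [(17, 1), (17, 6), (20, 0), (20, 7), (22, 0), (22, 7)]
Unfold 2 (reflect across h@16): 12 holes -> [(9, 0), (9, 7), (11, 0), (11, 7), (14, 1), (14, 6), (17, 1), (17, 6), (20, 0), (20, 7), (22, 0), (22, 7)]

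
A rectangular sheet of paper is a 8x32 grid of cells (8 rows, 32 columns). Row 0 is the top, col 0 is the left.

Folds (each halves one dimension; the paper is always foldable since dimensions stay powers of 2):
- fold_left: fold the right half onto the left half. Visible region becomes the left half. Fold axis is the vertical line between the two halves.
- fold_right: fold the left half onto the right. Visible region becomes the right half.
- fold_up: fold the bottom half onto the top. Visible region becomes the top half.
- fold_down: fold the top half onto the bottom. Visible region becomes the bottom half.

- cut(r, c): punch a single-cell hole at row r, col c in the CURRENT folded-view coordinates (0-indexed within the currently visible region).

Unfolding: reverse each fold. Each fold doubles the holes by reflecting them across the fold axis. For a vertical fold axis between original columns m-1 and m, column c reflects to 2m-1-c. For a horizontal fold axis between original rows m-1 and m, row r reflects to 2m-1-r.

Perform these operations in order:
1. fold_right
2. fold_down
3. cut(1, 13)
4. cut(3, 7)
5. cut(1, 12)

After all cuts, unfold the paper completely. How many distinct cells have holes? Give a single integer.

Op 1 fold_right: fold axis v@16; visible region now rows[0,8) x cols[16,32) = 8x16
Op 2 fold_down: fold axis h@4; visible region now rows[4,8) x cols[16,32) = 4x16
Op 3 cut(1, 13): punch at orig (5,29); cuts so far [(5, 29)]; region rows[4,8) x cols[16,32) = 4x16
Op 4 cut(3, 7): punch at orig (7,23); cuts so far [(5, 29), (7, 23)]; region rows[4,8) x cols[16,32) = 4x16
Op 5 cut(1, 12): punch at orig (5,28); cuts so far [(5, 28), (5, 29), (7, 23)]; region rows[4,8) x cols[16,32) = 4x16
Unfold 1 (reflect across h@4): 6 holes -> [(0, 23), (2, 28), (2, 29), (5, 28), (5, 29), (7, 23)]
Unfold 2 (reflect across v@16): 12 holes -> [(0, 8), (0, 23), (2, 2), (2, 3), (2, 28), (2, 29), (5, 2), (5, 3), (5, 28), (5, 29), (7, 8), (7, 23)]

Answer: 12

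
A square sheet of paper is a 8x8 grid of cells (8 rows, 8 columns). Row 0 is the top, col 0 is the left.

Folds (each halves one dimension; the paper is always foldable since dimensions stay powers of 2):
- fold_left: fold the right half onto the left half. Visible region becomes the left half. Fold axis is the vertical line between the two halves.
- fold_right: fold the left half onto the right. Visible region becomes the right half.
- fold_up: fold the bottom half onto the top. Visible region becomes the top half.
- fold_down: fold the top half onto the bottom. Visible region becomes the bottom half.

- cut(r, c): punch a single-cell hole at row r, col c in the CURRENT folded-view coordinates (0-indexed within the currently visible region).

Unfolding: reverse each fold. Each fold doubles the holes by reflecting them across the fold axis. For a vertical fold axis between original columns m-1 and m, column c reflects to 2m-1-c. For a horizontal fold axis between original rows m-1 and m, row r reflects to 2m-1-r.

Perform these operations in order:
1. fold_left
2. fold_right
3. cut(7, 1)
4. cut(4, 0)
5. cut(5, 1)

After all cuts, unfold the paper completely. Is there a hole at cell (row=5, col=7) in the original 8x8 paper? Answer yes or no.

Answer: yes

Derivation:
Op 1 fold_left: fold axis v@4; visible region now rows[0,8) x cols[0,4) = 8x4
Op 2 fold_right: fold axis v@2; visible region now rows[0,8) x cols[2,4) = 8x2
Op 3 cut(7, 1): punch at orig (7,3); cuts so far [(7, 3)]; region rows[0,8) x cols[2,4) = 8x2
Op 4 cut(4, 0): punch at orig (4,2); cuts so far [(4, 2), (7, 3)]; region rows[0,8) x cols[2,4) = 8x2
Op 5 cut(5, 1): punch at orig (5,3); cuts so far [(4, 2), (5, 3), (7, 3)]; region rows[0,8) x cols[2,4) = 8x2
Unfold 1 (reflect across v@2): 6 holes -> [(4, 1), (4, 2), (5, 0), (5, 3), (7, 0), (7, 3)]
Unfold 2 (reflect across v@4): 12 holes -> [(4, 1), (4, 2), (4, 5), (4, 6), (5, 0), (5, 3), (5, 4), (5, 7), (7, 0), (7, 3), (7, 4), (7, 7)]
Holes: [(4, 1), (4, 2), (4, 5), (4, 6), (5, 0), (5, 3), (5, 4), (5, 7), (7, 0), (7, 3), (7, 4), (7, 7)]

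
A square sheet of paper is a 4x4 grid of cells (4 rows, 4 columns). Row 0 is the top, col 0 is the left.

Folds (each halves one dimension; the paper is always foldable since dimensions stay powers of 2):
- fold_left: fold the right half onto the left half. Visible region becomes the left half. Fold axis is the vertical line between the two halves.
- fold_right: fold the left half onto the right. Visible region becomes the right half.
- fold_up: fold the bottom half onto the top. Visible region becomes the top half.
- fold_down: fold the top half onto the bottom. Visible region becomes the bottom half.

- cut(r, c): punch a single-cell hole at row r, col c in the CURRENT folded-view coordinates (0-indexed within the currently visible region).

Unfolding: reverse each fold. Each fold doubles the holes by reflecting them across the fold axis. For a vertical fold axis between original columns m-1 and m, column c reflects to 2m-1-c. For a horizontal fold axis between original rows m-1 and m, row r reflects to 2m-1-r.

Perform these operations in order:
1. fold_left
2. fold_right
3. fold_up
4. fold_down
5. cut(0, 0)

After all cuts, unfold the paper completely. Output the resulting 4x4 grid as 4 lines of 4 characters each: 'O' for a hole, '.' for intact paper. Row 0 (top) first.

Op 1 fold_left: fold axis v@2; visible region now rows[0,4) x cols[0,2) = 4x2
Op 2 fold_right: fold axis v@1; visible region now rows[0,4) x cols[1,2) = 4x1
Op 3 fold_up: fold axis h@2; visible region now rows[0,2) x cols[1,2) = 2x1
Op 4 fold_down: fold axis h@1; visible region now rows[1,2) x cols[1,2) = 1x1
Op 5 cut(0, 0): punch at orig (1,1); cuts so far [(1, 1)]; region rows[1,2) x cols[1,2) = 1x1
Unfold 1 (reflect across h@1): 2 holes -> [(0, 1), (1, 1)]
Unfold 2 (reflect across h@2): 4 holes -> [(0, 1), (1, 1), (2, 1), (3, 1)]
Unfold 3 (reflect across v@1): 8 holes -> [(0, 0), (0, 1), (1, 0), (1, 1), (2, 0), (2, 1), (3, 0), (3, 1)]
Unfold 4 (reflect across v@2): 16 holes -> [(0, 0), (0, 1), (0, 2), (0, 3), (1, 0), (1, 1), (1, 2), (1, 3), (2, 0), (2, 1), (2, 2), (2, 3), (3, 0), (3, 1), (3, 2), (3, 3)]

Answer: OOOO
OOOO
OOOO
OOOO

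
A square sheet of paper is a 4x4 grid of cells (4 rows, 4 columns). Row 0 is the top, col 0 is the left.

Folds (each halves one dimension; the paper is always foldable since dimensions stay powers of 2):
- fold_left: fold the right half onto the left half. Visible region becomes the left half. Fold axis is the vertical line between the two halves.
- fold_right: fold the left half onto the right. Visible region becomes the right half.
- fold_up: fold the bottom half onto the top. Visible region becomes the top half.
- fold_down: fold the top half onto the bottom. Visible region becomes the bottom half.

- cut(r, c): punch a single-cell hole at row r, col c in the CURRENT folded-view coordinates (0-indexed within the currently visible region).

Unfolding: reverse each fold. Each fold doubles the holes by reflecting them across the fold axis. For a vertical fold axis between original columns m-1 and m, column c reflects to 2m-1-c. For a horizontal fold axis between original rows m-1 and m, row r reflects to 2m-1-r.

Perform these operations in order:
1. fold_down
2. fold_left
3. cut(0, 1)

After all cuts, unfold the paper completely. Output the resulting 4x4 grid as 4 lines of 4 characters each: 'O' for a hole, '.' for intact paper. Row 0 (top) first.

Op 1 fold_down: fold axis h@2; visible region now rows[2,4) x cols[0,4) = 2x4
Op 2 fold_left: fold axis v@2; visible region now rows[2,4) x cols[0,2) = 2x2
Op 3 cut(0, 1): punch at orig (2,1); cuts so far [(2, 1)]; region rows[2,4) x cols[0,2) = 2x2
Unfold 1 (reflect across v@2): 2 holes -> [(2, 1), (2, 2)]
Unfold 2 (reflect across h@2): 4 holes -> [(1, 1), (1, 2), (2, 1), (2, 2)]

Answer: ....
.OO.
.OO.
....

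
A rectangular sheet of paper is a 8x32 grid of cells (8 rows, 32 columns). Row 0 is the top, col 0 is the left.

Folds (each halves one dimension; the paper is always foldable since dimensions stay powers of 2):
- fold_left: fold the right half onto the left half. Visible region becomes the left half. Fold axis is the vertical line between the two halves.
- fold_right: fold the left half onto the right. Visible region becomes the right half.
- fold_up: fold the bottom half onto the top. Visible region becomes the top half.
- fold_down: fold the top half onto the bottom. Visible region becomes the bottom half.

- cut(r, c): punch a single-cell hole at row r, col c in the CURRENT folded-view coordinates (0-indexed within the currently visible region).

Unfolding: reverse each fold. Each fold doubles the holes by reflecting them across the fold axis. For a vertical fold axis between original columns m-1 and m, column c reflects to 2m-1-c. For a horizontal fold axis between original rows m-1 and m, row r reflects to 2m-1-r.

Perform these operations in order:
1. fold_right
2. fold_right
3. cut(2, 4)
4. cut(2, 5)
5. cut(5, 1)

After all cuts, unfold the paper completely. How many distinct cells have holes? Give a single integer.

Op 1 fold_right: fold axis v@16; visible region now rows[0,8) x cols[16,32) = 8x16
Op 2 fold_right: fold axis v@24; visible region now rows[0,8) x cols[24,32) = 8x8
Op 3 cut(2, 4): punch at orig (2,28); cuts so far [(2, 28)]; region rows[0,8) x cols[24,32) = 8x8
Op 4 cut(2, 5): punch at orig (2,29); cuts so far [(2, 28), (2, 29)]; region rows[0,8) x cols[24,32) = 8x8
Op 5 cut(5, 1): punch at orig (5,25); cuts so far [(2, 28), (2, 29), (5, 25)]; region rows[0,8) x cols[24,32) = 8x8
Unfold 1 (reflect across v@24): 6 holes -> [(2, 18), (2, 19), (2, 28), (2, 29), (5, 22), (5, 25)]
Unfold 2 (reflect across v@16): 12 holes -> [(2, 2), (2, 3), (2, 12), (2, 13), (2, 18), (2, 19), (2, 28), (2, 29), (5, 6), (5, 9), (5, 22), (5, 25)]

Answer: 12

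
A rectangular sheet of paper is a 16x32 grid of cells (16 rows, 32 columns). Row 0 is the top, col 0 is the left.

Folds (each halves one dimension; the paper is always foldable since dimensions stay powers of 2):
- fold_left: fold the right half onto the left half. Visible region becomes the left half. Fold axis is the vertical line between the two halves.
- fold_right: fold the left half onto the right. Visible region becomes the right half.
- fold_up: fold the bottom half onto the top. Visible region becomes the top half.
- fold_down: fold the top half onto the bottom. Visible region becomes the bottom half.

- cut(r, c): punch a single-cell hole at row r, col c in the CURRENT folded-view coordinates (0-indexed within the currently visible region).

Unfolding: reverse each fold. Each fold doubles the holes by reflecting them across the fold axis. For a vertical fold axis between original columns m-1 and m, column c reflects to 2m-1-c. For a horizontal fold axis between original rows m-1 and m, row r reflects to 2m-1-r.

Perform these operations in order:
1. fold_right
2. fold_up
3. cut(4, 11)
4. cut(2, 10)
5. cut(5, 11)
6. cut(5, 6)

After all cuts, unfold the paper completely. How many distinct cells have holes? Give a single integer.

Answer: 16

Derivation:
Op 1 fold_right: fold axis v@16; visible region now rows[0,16) x cols[16,32) = 16x16
Op 2 fold_up: fold axis h@8; visible region now rows[0,8) x cols[16,32) = 8x16
Op 3 cut(4, 11): punch at orig (4,27); cuts so far [(4, 27)]; region rows[0,8) x cols[16,32) = 8x16
Op 4 cut(2, 10): punch at orig (2,26); cuts so far [(2, 26), (4, 27)]; region rows[0,8) x cols[16,32) = 8x16
Op 5 cut(5, 11): punch at orig (5,27); cuts so far [(2, 26), (4, 27), (5, 27)]; region rows[0,8) x cols[16,32) = 8x16
Op 6 cut(5, 6): punch at orig (5,22); cuts so far [(2, 26), (4, 27), (5, 22), (5, 27)]; region rows[0,8) x cols[16,32) = 8x16
Unfold 1 (reflect across h@8): 8 holes -> [(2, 26), (4, 27), (5, 22), (5, 27), (10, 22), (10, 27), (11, 27), (13, 26)]
Unfold 2 (reflect across v@16): 16 holes -> [(2, 5), (2, 26), (4, 4), (4, 27), (5, 4), (5, 9), (5, 22), (5, 27), (10, 4), (10, 9), (10, 22), (10, 27), (11, 4), (11, 27), (13, 5), (13, 26)]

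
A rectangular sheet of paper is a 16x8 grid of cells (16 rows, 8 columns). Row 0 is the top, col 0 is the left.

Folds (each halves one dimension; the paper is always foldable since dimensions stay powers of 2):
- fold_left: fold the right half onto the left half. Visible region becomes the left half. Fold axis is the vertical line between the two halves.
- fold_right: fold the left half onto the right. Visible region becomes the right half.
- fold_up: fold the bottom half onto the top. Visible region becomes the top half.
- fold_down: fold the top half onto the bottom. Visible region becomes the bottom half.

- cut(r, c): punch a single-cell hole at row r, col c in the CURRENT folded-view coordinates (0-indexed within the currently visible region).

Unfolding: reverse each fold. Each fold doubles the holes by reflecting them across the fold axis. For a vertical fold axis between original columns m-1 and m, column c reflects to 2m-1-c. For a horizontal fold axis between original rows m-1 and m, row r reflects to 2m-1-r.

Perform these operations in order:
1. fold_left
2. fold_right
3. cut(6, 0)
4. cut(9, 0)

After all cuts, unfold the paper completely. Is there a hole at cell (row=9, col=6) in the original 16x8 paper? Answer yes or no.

Answer: yes

Derivation:
Op 1 fold_left: fold axis v@4; visible region now rows[0,16) x cols[0,4) = 16x4
Op 2 fold_right: fold axis v@2; visible region now rows[0,16) x cols[2,4) = 16x2
Op 3 cut(6, 0): punch at orig (6,2); cuts so far [(6, 2)]; region rows[0,16) x cols[2,4) = 16x2
Op 4 cut(9, 0): punch at orig (9,2); cuts so far [(6, 2), (9, 2)]; region rows[0,16) x cols[2,4) = 16x2
Unfold 1 (reflect across v@2): 4 holes -> [(6, 1), (6, 2), (9, 1), (9, 2)]
Unfold 2 (reflect across v@4): 8 holes -> [(6, 1), (6, 2), (6, 5), (6, 6), (9, 1), (9, 2), (9, 5), (9, 6)]
Holes: [(6, 1), (6, 2), (6, 5), (6, 6), (9, 1), (9, 2), (9, 5), (9, 6)]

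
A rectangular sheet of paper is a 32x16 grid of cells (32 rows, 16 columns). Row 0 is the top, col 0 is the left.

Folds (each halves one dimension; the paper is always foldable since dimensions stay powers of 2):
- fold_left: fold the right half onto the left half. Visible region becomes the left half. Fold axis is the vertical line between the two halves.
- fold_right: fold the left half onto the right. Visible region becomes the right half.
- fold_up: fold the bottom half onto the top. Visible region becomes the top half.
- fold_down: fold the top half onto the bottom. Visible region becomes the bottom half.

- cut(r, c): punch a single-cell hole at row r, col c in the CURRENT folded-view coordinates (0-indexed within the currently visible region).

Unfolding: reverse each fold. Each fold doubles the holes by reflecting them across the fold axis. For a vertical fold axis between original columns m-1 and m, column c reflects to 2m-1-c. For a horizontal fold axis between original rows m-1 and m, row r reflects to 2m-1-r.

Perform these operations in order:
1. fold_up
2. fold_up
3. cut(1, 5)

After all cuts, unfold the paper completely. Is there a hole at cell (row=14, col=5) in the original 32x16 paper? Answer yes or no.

Op 1 fold_up: fold axis h@16; visible region now rows[0,16) x cols[0,16) = 16x16
Op 2 fold_up: fold axis h@8; visible region now rows[0,8) x cols[0,16) = 8x16
Op 3 cut(1, 5): punch at orig (1,5); cuts so far [(1, 5)]; region rows[0,8) x cols[0,16) = 8x16
Unfold 1 (reflect across h@8): 2 holes -> [(1, 5), (14, 5)]
Unfold 2 (reflect across h@16): 4 holes -> [(1, 5), (14, 5), (17, 5), (30, 5)]
Holes: [(1, 5), (14, 5), (17, 5), (30, 5)]

Answer: yes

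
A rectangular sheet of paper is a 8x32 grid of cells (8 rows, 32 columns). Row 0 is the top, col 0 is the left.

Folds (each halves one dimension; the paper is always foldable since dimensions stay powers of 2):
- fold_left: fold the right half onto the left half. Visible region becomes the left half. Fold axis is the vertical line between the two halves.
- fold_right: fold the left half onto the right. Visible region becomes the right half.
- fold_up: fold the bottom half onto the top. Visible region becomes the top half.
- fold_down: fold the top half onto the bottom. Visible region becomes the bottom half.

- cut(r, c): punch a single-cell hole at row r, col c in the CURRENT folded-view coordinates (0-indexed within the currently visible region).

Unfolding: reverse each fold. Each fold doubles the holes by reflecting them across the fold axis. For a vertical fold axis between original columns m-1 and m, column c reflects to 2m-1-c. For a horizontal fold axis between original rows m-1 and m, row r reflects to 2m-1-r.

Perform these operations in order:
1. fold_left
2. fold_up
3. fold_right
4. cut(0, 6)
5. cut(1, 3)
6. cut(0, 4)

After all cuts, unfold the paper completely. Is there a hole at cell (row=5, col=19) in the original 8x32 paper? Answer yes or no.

Op 1 fold_left: fold axis v@16; visible region now rows[0,8) x cols[0,16) = 8x16
Op 2 fold_up: fold axis h@4; visible region now rows[0,4) x cols[0,16) = 4x16
Op 3 fold_right: fold axis v@8; visible region now rows[0,4) x cols[8,16) = 4x8
Op 4 cut(0, 6): punch at orig (0,14); cuts so far [(0, 14)]; region rows[0,4) x cols[8,16) = 4x8
Op 5 cut(1, 3): punch at orig (1,11); cuts so far [(0, 14), (1, 11)]; region rows[0,4) x cols[8,16) = 4x8
Op 6 cut(0, 4): punch at orig (0,12); cuts so far [(0, 12), (0, 14), (1, 11)]; region rows[0,4) x cols[8,16) = 4x8
Unfold 1 (reflect across v@8): 6 holes -> [(0, 1), (0, 3), (0, 12), (0, 14), (1, 4), (1, 11)]
Unfold 2 (reflect across h@4): 12 holes -> [(0, 1), (0, 3), (0, 12), (0, 14), (1, 4), (1, 11), (6, 4), (6, 11), (7, 1), (7, 3), (7, 12), (7, 14)]
Unfold 3 (reflect across v@16): 24 holes -> [(0, 1), (0, 3), (0, 12), (0, 14), (0, 17), (0, 19), (0, 28), (0, 30), (1, 4), (1, 11), (1, 20), (1, 27), (6, 4), (6, 11), (6, 20), (6, 27), (7, 1), (7, 3), (7, 12), (7, 14), (7, 17), (7, 19), (7, 28), (7, 30)]
Holes: [(0, 1), (0, 3), (0, 12), (0, 14), (0, 17), (0, 19), (0, 28), (0, 30), (1, 4), (1, 11), (1, 20), (1, 27), (6, 4), (6, 11), (6, 20), (6, 27), (7, 1), (7, 3), (7, 12), (7, 14), (7, 17), (7, 19), (7, 28), (7, 30)]

Answer: no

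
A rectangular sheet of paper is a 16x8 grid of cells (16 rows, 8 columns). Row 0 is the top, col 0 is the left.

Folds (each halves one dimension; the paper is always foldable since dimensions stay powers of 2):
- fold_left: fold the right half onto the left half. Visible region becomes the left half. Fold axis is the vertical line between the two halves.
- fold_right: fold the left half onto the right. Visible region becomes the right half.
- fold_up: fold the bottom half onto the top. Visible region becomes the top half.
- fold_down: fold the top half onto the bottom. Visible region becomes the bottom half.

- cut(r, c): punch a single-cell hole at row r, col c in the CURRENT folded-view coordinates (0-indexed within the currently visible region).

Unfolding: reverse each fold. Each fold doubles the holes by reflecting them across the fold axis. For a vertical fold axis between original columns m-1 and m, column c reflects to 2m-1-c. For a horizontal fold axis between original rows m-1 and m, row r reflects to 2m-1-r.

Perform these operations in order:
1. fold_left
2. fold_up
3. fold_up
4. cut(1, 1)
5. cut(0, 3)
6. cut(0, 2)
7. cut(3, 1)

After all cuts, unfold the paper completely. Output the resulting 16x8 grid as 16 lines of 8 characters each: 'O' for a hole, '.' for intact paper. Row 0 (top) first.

Answer: ..OOOO..
.O....O.
........
.O....O.
.O....O.
........
.O....O.
..OOOO..
..OOOO..
.O....O.
........
.O....O.
.O....O.
........
.O....O.
..OOOO..

Derivation:
Op 1 fold_left: fold axis v@4; visible region now rows[0,16) x cols[0,4) = 16x4
Op 2 fold_up: fold axis h@8; visible region now rows[0,8) x cols[0,4) = 8x4
Op 3 fold_up: fold axis h@4; visible region now rows[0,4) x cols[0,4) = 4x4
Op 4 cut(1, 1): punch at orig (1,1); cuts so far [(1, 1)]; region rows[0,4) x cols[0,4) = 4x4
Op 5 cut(0, 3): punch at orig (0,3); cuts so far [(0, 3), (1, 1)]; region rows[0,4) x cols[0,4) = 4x4
Op 6 cut(0, 2): punch at orig (0,2); cuts so far [(0, 2), (0, 3), (1, 1)]; region rows[0,4) x cols[0,4) = 4x4
Op 7 cut(3, 1): punch at orig (3,1); cuts so far [(0, 2), (0, 3), (1, 1), (3, 1)]; region rows[0,4) x cols[0,4) = 4x4
Unfold 1 (reflect across h@4): 8 holes -> [(0, 2), (0, 3), (1, 1), (3, 1), (4, 1), (6, 1), (7, 2), (7, 3)]
Unfold 2 (reflect across h@8): 16 holes -> [(0, 2), (0, 3), (1, 1), (3, 1), (4, 1), (6, 1), (7, 2), (7, 3), (8, 2), (8, 3), (9, 1), (11, 1), (12, 1), (14, 1), (15, 2), (15, 3)]
Unfold 3 (reflect across v@4): 32 holes -> [(0, 2), (0, 3), (0, 4), (0, 5), (1, 1), (1, 6), (3, 1), (3, 6), (4, 1), (4, 6), (6, 1), (6, 6), (7, 2), (7, 3), (7, 4), (7, 5), (8, 2), (8, 3), (8, 4), (8, 5), (9, 1), (9, 6), (11, 1), (11, 6), (12, 1), (12, 6), (14, 1), (14, 6), (15, 2), (15, 3), (15, 4), (15, 5)]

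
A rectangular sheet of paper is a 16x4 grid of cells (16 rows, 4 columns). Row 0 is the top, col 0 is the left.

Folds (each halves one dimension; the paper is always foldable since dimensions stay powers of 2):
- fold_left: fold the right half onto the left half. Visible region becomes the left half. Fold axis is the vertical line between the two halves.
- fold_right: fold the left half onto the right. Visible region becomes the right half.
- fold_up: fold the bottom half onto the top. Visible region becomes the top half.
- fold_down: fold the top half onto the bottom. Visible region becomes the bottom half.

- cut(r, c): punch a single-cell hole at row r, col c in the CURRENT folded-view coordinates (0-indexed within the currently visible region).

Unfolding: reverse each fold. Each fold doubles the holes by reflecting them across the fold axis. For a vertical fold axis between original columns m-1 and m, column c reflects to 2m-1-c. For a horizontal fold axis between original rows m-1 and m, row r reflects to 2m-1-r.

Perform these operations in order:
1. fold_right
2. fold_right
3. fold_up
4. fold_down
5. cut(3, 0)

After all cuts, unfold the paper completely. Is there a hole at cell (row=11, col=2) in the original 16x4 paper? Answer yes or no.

Answer: no

Derivation:
Op 1 fold_right: fold axis v@2; visible region now rows[0,16) x cols[2,4) = 16x2
Op 2 fold_right: fold axis v@3; visible region now rows[0,16) x cols[3,4) = 16x1
Op 3 fold_up: fold axis h@8; visible region now rows[0,8) x cols[3,4) = 8x1
Op 4 fold_down: fold axis h@4; visible region now rows[4,8) x cols[3,4) = 4x1
Op 5 cut(3, 0): punch at orig (7,3); cuts so far [(7, 3)]; region rows[4,8) x cols[3,4) = 4x1
Unfold 1 (reflect across h@4): 2 holes -> [(0, 3), (7, 3)]
Unfold 2 (reflect across h@8): 4 holes -> [(0, 3), (7, 3), (8, 3), (15, 3)]
Unfold 3 (reflect across v@3): 8 holes -> [(0, 2), (0, 3), (7, 2), (7, 3), (8, 2), (8, 3), (15, 2), (15, 3)]
Unfold 4 (reflect across v@2): 16 holes -> [(0, 0), (0, 1), (0, 2), (0, 3), (7, 0), (7, 1), (7, 2), (7, 3), (8, 0), (8, 1), (8, 2), (8, 3), (15, 0), (15, 1), (15, 2), (15, 3)]
Holes: [(0, 0), (0, 1), (0, 2), (0, 3), (7, 0), (7, 1), (7, 2), (7, 3), (8, 0), (8, 1), (8, 2), (8, 3), (15, 0), (15, 1), (15, 2), (15, 3)]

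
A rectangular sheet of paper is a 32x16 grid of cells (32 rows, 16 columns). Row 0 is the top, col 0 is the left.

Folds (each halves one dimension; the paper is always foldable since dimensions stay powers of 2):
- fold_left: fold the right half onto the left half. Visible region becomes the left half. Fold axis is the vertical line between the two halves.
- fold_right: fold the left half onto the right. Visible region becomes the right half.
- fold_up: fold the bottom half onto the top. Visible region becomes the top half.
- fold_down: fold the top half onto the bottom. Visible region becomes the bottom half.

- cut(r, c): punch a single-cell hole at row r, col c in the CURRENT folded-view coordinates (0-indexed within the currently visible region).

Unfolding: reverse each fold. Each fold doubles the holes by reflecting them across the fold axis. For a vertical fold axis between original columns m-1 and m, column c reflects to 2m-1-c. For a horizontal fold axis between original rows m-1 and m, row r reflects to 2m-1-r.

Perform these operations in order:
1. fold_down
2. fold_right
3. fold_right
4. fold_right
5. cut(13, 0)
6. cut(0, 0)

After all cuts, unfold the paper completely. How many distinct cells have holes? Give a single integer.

Op 1 fold_down: fold axis h@16; visible region now rows[16,32) x cols[0,16) = 16x16
Op 2 fold_right: fold axis v@8; visible region now rows[16,32) x cols[8,16) = 16x8
Op 3 fold_right: fold axis v@12; visible region now rows[16,32) x cols[12,16) = 16x4
Op 4 fold_right: fold axis v@14; visible region now rows[16,32) x cols[14,16) = 16x2
Op 5 cut(13, 0): punch at orig (29,14); cuts so far [(29, 14)]; region rows[16,32) x cols[14,16) = 16x2
Op 6 cut(0, 0): punch at orig (16,14); cuts so far [(16, 14), (29, 14)]; region rows[16,32) x cols[14,16) = 16x2
Unfold 1 (reflect across v@14): 4 holes -> [(16, 13), (16, 14), (29, 13), (29, 14)]
Unfold 2 (reflect across v@12): 8 holes -> [(16, 9), (16, 10), (16, 13), (16, 14), (29, 9), (29, 10), (29, 13), (29, 14)]
Unfold 3 (reflect across v@8): 16 holes -> [(16, 1), (16, 2), (16, 5), (16, 6), (16, 9), (16, 10), (16, 13), (16, 14), (29, 1), (29, 2), (29, 5), (29, 6), (29, 9), (29, 10), (29, 13), (29, 14)]
Unfold 4 (reflect across h@16): 32 holes -> [(2, 1), (2, 2), (2, 5), (2, 6), (2, 9), (2, 10), (2, 13), (2, 14), (15, 1), (15, 2), (15, 5), (15, 6), (15, 9), (15, 10), (15, 13), (15, 14), (16, 1), (16, 2), (16, 5), (16, 6), (16, 9), (16, 10), (16, 13), (16, 14), (29, 1), (29, 2), (29, 5), (29, 6), (29, 9), (29, 10), (29, 13), (29, 14)]

Answer: 32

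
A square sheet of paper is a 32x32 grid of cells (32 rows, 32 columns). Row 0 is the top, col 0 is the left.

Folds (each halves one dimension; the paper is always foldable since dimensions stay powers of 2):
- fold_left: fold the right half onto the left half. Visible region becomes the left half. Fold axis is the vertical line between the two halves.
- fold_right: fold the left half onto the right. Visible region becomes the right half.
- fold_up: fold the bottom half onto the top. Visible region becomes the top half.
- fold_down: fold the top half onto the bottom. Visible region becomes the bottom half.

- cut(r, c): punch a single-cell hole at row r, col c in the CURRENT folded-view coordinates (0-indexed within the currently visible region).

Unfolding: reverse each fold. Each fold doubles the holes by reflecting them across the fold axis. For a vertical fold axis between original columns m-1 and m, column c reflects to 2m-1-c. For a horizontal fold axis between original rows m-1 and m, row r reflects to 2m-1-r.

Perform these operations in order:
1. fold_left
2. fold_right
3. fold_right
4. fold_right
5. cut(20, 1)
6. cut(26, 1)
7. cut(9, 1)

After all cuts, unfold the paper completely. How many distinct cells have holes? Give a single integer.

Answer: 48

Derivation:
Op 1 fold_left: fold axis v@16; visible region now rows[0,32) x cols[0,16) = 32x16
Op 2 fold_right: fold axis v@8; visible region now rows[0,32) x cols[8,16) = 32x8
Op 3 fold_right: fold axis v@12; visible region now rows[0,32) x cols[12,16) = 32x4
Op 4 fold_right: fold axis v@14; visible region now rows[0,32) x cols[14,16) = 32x2
Op 5 cut(20, 1): punch at orig (20,15); cuts so far [(20, 15)]; region rows[0,32) x cols[14,16) = 32x2
Op 6 cut(26, 1): punch at orig (26,15); cuts so far [(20, 15), (26, 15)]; region rows[0,32) x cols[14,16) = 32x2
Op 7 cut(9, 1): punch at orig (9,15); cuts so far [(9, 15), (20, 15), (26, 15)]; region rows[0,32) x cols[14,16) = 32x2
Unfold 1 (reflect across v@14): 6 holes -> [(9, 12), (9, 15), (20, 12), (20, 15), (26, 12), (26, 15)]
Unfold 2 (reflect across v@12): 12 holes -> [(9, 8), (9, 11), (9, 12), (9, 15), (20, 8), (20, 11), (20, 12), (20, 15), (26, 8), (26, 11), (26, 12), (26, 15)]
Unfold 3 (reflect across v@8): 24 holes -> [(9, 0), (9, 3), (9, 4), (9, 7), (9, 8), (9, 11), (9, 12), (9, 15), (20, 0), (20, 3), (20, 4), (20, 7), (20, 8), (20, 11), (20, 12), (20, 15), (26, 0), (26, 3), (26, 4), (26, 7), (26, 8), (26, 11), (26, 12), (26, 15)]
Unfold 4 (reflect across v@16): 48 holes -> [(9, 0), (9, 3), (9, 4), (9, 7), (9, 8), (9, 11), (9, 12), (9, 15), (9, 16), (9, 19), (9, 20), (9, 23), (9, 24), (9, 27), (9, 28), (9, 31), (20, 0), (20, 3), (20, 4), (20, 7), (20, 8), (20, 11), (20, 12), (20, 15), (20, 16), (20, 19), (20, 20), (20, 23), (20, 24), (20, 27), (20, 28), (20, 31), (26, 0), (26, 3), (26, 4), (26, 7), (26, 8), (26, 11), (26, 12), (26, 15), (26, 16), (26, 19), (26, 20), (26, 23), (26, 24), (26, 27), (26, 28), (26, 31)]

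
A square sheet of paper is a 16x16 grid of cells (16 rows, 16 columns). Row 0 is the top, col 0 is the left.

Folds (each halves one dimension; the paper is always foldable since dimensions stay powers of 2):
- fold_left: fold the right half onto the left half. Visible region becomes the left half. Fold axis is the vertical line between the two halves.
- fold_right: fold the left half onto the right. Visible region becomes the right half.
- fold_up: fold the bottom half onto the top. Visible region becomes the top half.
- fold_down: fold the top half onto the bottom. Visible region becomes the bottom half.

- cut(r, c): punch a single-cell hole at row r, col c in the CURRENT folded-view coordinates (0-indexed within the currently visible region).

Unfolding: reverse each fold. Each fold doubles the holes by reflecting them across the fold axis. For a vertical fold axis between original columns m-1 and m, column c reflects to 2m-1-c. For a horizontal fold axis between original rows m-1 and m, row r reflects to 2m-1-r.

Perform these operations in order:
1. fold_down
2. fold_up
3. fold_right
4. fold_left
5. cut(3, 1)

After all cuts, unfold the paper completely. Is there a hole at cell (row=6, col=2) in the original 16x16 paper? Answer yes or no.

Op 1 fold_down: fold axis h@8; visible region now rows[8,16) x cols[0,16) = 8x16
Op 2 fold_up: fold axis h@12; visible region now rows[8,12) x cols[0,16) = 4x16
Op 3 fold_right: fold axis v@8; visible region now rows[8,12) x cols[8,16) = 4x8
Op 4 fold_left: fold axis v@12; visible region now rows[8,12) x cols[8,12) = 4x4
Op 5 cut(3, 1): punch at orig (11,9); cuts so far [(11, 9)]; region rows[8,12) x cols[8,12) = 4x4
Unfold 1 (reflect across v@12): 2 holes -> [(11, 9), (11, 14)]
Unfold 2 (reflect across v@8): 4 holes -> [(11, 1), (11, 6), (11, 9), (11, 14)]
Unfold 3 (reflect across h@12): 8 holes -> [(11, 1), (11, 6), (11, 9), (11, 14), (12, 1), (12, 6), (12, 9), (12, 14)]
Unfold 4 (reflect across h@8): 16 holes -> [(3, 1), (3, 6), (3, 9), (3, 14), (4, 1), (4, 6), (4, 9), (4, 14), (11, 1), (11, 6), (11, 9), (11, 14), (12, 1), (12, 6), (12, 9), (12, 14)]
Holes: [(3, 1), (3, 6), (3, 9), (3, 14), (4, 1), (4, 6), (4, 9), (4, 14), (11, 1), (11, 6), (11, 9), (11, 14), (12, 1), (12, 6), (12, 9), (12, 14)]

Answer: no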